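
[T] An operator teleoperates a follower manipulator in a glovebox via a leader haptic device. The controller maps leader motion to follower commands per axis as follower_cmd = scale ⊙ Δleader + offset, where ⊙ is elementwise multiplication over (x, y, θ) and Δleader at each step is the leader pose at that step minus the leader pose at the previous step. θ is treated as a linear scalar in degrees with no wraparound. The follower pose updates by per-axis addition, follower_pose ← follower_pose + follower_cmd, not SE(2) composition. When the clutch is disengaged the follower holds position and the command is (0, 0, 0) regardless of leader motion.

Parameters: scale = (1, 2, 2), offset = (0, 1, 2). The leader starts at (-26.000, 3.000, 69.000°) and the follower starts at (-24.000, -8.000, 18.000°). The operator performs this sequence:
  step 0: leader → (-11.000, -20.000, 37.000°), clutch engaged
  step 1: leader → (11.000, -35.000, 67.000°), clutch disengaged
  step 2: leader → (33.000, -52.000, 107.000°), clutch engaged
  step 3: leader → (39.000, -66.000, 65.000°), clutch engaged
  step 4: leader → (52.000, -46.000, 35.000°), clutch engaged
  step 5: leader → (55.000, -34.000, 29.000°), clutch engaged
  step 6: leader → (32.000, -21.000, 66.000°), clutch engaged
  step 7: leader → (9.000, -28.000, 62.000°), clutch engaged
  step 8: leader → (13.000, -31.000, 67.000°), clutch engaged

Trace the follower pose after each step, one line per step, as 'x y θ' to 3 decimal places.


step 0: Δleader=(15.000, -23.000, -32.000°), engaged; cmd=(15.000, -45.000, -62.000°) → follower=(-9.000, -53.000, -44.000°)
step 1: Δleader=(22.000, -15.000, 30.000°), disengaged; cmd=(0,0,0) → follower holds at (-9.000, -53.000, -44.000°)
step 2: Δleader=(22.000, -17.000, 40.000°), engaged; cmd=(22.000, -33.000, 82.000°) → follower=(13.000, -86.000, 38.000°)
step 3: Δleader=(6.000, -14.000, -42.000°), engaged; cmd=(6.000, -27.000, -82.000°) → follower=(19.000, -113.000, -44.000°)
step 4: Δleader=(13.000, 20.000, -30.000°), engaged; cmd=(13.000, 41.000, -58.000°) → follower=(32.000, -72.000, -102.000°)
step 5: Δleader=(3.000, 12.000, -6.000°), engaged; cmd=(3.000, 25.000, -10.000°) → follower=(35.000, -47.000, -112.000°)
step 6: Δleader=(-23.000, 13.000, 37.000°), engaged; cmd=(-23.000, 27.000, 76.000°) → follower=(12.000, -20.000, -36.000°)
step 7: Δleader=(-23.000, -7.000, -4.000°), engaged; cmd=(-23.000, -13.000, -6.000°) → follower=(-11.000, -33.000, -42.000°)
step 8: Δleader=(4.000, -3.000, 5.000°), engaged; cmd=(4.000, -5.000, 12.000°) → follower=(-7.000, -38.000, -30.000°)

-9.000 -53.000 -44.000
-9.000 -53.000 -44.000
13.000 -86.000 38.000
19.000 -113.000 -44.000
32.000 -72.000 -102.000
35.000 -47.000 -112.000
12.000 -20.000 -36.000
-11.000 -33.000 -42.000
-7.000 -38.000 -30.000


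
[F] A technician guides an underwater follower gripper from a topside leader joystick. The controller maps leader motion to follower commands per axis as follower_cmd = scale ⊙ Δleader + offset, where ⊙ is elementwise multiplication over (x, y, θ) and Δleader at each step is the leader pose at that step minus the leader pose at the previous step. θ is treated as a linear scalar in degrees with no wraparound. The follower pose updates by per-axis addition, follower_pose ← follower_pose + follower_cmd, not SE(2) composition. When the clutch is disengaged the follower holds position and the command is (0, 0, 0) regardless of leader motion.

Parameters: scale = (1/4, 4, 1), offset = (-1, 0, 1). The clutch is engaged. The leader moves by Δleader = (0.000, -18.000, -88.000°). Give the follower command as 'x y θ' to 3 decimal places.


-1.000 -72.000 -87.000

axis x: 1/4·0.000 + -1 = -1.000
axis y: 4·-18.000 + 0 = -72.000
axis θ: 1·-88.000 + 1 = -87.000


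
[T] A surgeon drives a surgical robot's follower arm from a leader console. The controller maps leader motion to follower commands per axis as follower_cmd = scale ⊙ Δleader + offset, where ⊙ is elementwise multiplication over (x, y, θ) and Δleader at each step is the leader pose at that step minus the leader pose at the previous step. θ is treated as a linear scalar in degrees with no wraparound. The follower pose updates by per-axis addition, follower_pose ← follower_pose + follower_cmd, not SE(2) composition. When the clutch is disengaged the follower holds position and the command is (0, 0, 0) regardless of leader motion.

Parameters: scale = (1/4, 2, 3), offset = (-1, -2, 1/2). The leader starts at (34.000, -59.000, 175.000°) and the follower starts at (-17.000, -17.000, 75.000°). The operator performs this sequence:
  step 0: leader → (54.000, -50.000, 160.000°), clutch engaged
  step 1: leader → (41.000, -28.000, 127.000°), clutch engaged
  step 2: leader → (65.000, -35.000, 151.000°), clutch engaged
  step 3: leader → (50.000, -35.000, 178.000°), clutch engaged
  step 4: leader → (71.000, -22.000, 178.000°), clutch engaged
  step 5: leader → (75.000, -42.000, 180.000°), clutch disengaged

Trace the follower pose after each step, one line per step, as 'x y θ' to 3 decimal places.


step 0: Δleader=(20.000, 9.000, -15.000°), engaged; cmd=(4.000, 16.000, -44.500°) → follower=(-13.000, -1.000, 30.500°)
step 1: Δleader=(-13.000, 22.000, -33.000°), engaged; cmd=(-4.250, 42.000, -98.500°) → follower=(-17.250, 41.000, -68.000°)
step 2: Δleader=(24.000, -7.000, 24.000°), engaged; cmd=(5.000, -16.000, 72.500°) → follower=(-12.250, 25.000, 4.500°)
step 3: Δleader=(-15.000, 0.000, 27.000°), engaged; cmd=(-4.750, -2.000, 81.500°) → follower=(-17.000, 23.000, 86.000°)
step 4: Δleader=(21.000, 13.000, 0.000°), engaged; cmd=(4.250, 24.000, 0.500°) → follower=(-12.750, 47.000, 86.500°)
step 5: Δleader=(4.000, -20.000, 2.000°), disengaged; cmd=(0,0,0) → follower holds at (-12.750, 47.000, 86.500°)

-13.000 -1.000 30.500
-17.250 41.000 -68.000
-12.250 25.000 4.500
-17.000 23.000 86.000
-12.750 47.000 86.500
-12.750 47.000 86.500


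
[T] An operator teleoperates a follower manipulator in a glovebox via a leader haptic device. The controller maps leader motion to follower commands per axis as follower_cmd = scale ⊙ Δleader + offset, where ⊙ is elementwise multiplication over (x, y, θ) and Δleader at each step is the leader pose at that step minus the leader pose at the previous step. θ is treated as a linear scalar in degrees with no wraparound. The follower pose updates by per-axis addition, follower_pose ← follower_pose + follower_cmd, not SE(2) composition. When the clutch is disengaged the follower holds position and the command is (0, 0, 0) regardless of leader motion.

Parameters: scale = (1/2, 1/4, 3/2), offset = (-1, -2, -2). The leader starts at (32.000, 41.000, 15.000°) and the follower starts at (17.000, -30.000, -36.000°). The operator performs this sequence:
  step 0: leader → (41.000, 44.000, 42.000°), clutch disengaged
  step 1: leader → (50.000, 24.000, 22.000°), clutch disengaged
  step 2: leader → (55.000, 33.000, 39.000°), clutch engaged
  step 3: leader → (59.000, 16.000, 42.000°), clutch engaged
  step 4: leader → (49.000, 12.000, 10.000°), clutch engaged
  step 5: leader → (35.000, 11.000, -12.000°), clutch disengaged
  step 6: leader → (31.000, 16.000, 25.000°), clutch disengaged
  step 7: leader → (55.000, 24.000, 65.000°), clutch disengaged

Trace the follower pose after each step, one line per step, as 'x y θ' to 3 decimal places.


step 0: Δleader=(9.000, 3.000, 27.000°), disengaged; cmd=(0,0,0) → follower holds at (17.000, -30.000, -36.000°)
step 1: Δleader=(9.000, -20.000, -20.000°), disengaged; cmd=(0,0,0) → follower holds at (17.000, -30.000, -36.000°)
step 2: Δleader=(5.000, 9.000, 17.000°), engaged; cmd=(1.500, 0.250, 23.500°) → follower=(18.500, -29.750, -12.500°)
step 3: Δleader=(4.000, -17.000, 3.000°), engaged; cmd=(1.000, -6.250, 2.500°) → follower=(19.500, -36.000, -10.000°)
step 4: Δleader=(-10.000, -4.000, -32.000°), engaged; cmd=(-6.000, -3.000, -50.000°) → follower=(13.500, -39.000, -60.000°)
step 5: Δleader=(-14.000, -1.000, -22.000°), disengaged; cmd=(0,0,0) → follower holds at (13.500, -39.000, -60.000°)
step 6: Δleader=(-4.000, 5.000, 37.000°), disengaged; cmd=(0,0,0) → follower holds at (13.500, -39.000, -60.000°)
step 7: Δleader=(24.000, 8.000, 40.000°), disengaged; cmd=(0,0,0) → follower holds at (13.500, -39.000, -60.000°)

17.000 -30.000 -36.000
17.000 -30.000 -36.000
18.500 -29.750 -12.500
19.500 -36.000 -10.000
13.500 -39.000 -60.000
13.500 -39.000 -60.000
13.500 -39.000 -60.000
13.500 -39.000 -60.000


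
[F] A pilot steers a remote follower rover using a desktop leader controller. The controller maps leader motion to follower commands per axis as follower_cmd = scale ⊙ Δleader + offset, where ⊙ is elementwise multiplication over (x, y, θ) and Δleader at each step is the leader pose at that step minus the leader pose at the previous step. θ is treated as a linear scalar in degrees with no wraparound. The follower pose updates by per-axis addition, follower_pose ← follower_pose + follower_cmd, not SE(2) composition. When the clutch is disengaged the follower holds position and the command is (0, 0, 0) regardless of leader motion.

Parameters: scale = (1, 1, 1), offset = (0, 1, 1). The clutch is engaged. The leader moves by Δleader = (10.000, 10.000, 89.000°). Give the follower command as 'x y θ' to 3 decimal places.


10.000 11.000 90.000

axis x: 1·10.000 + 0 = 10.000
axis y: 1·10.000 + 1 = 11.000
axis θ: 1·89.000 + 1 = 90.000


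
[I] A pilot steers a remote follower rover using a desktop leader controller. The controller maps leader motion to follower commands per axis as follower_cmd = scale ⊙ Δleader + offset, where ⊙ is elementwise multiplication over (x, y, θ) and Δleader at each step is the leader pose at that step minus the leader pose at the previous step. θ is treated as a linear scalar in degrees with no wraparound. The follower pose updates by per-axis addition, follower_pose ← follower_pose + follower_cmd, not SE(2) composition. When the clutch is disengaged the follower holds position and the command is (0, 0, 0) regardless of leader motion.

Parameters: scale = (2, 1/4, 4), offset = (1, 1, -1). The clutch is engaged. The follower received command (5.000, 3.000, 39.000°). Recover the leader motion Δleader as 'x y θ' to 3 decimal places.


axis x: (5.000 − 1) / (2) = 2.000
axis y: (3.000 − 1) / (1/4) = 8.000
axis θ: (39.000 − -1) / (4) = 10.000

2.000 8.000 10.000


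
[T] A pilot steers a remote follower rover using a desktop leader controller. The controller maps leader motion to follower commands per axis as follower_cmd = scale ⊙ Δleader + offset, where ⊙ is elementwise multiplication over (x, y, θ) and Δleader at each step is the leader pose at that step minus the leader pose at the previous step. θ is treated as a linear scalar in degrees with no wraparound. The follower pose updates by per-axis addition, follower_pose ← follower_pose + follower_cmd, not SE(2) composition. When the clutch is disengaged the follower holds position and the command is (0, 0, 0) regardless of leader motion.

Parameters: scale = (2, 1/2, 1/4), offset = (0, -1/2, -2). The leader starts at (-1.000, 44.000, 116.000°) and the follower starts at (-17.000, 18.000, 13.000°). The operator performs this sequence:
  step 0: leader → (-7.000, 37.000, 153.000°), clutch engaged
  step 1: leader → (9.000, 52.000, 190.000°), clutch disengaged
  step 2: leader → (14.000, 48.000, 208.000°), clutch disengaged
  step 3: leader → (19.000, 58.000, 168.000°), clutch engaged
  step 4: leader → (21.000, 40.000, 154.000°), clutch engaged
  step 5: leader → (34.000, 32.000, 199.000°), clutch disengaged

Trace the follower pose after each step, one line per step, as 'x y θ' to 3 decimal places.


-29.000 14.000 20.250
-29.000 14.000 20.250
-29.000 14.000 20.250
-19.000 18.500 8.250
-15.000 9.000 2.750
-15.000 9.000 2.750

step 0: Δleader=(-6.000, -7.000, 37.000°), engaged; cmd=(-12.000, -4.000, 7.250°) → follower=(-29.000, 14.000, 20.250°)
step 1: Δleader=(16.000, 15.000, 37.000°), disengaged; cmd=(0,0,0) → follower holds at (-29.000, 14.000, 20.250°)
step 2: Δleader=(5.000, -4.000, 18.000°), disengaged; cmd=(0,0,0) → follower holds at (-29.000, 14.000, 20.250°)
step 3: Δleader=(5.000, 10.000, -40.000°), engaged; cmd=(10.000, 4.500, -12.000°) → follower=(-19.000, 18.500, 8.250°)
step 4: Δleader=(2.000, -18.000, -14.000°), engaged; cmd=(4.000, -9.500, -5.500°) → follower=(-15.000, 9.000, 2.750°)
step 5: Δleader=(13.000, -8.000, 45.000°), disengaged; cmd=(0,0,0) → follower holds at (-15.000, 9.000, 2.750°)


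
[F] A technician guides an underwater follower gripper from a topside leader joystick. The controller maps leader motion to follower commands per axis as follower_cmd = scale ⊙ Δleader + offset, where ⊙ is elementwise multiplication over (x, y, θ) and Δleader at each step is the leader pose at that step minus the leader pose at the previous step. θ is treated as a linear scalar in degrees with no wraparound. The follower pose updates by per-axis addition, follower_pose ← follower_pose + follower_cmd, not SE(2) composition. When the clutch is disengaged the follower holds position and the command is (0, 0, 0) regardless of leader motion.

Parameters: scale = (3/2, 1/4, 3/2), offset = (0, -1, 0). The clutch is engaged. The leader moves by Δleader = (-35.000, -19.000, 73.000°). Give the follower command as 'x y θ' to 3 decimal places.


axis x: 3/2·-35.000 + 0 = -52.500
axis y: 1/4·-19.000 + -1 = -5.750
axis θ: 3/2·73.000 + 0 = 109.500

-52.500 -5.750 109.500


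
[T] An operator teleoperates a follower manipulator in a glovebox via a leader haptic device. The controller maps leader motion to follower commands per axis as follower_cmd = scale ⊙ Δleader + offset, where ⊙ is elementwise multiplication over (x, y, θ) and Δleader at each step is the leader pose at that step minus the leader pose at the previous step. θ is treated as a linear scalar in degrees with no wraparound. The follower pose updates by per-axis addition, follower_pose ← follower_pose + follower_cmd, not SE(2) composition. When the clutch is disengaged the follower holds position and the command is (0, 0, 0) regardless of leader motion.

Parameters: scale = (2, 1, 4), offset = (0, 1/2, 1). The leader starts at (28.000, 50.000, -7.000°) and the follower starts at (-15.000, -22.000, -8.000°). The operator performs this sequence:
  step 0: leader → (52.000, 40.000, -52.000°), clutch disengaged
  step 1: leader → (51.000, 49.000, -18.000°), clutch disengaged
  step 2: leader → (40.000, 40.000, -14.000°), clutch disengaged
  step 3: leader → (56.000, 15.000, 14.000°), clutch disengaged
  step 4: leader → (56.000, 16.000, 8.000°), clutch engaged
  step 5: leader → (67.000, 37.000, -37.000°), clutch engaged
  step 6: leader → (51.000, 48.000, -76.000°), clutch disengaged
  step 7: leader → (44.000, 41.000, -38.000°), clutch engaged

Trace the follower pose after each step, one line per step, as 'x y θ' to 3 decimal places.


step 0: Δleader=(24.000, -10.000, -45.000°), disengaged; cmd=(0,0,0) → follower holds at (-15.000, -22.000, -8.000°)
step 1: Δleader=(-1.000, 9.000, 34.000°), disengaged; cmd=(0,0,0) → follower holds at (-15.000, -22.000, -8.000°)
step 2: Δleader=(-11.000, -9.000, 4.000°), disengaged; cmd=(0,0,0) → follower holds at (-15.000, -22.000, -8.000°)
step 3: Δleader=(16.000, -25.000, 28.000°), disengaged; cmd=(0,0,0) → follower holds at (-15.000, -22.000, -8.000°)
step 4: Δleader=(0.000, 1.000, -6.000°), engaged; cmd=(0.000, 1.500, -23.000°) → follower=(-15.000, -20.500, -31.000°)
step 5: Δleader=(11.000, 21.000, -45.000°), engaged; cmd=(22.000, 21.500, -179.000°) → follower=(7.000, 1.000, -210.000°)
step 6: Δleader=(-16.000, 11.000, -39.000°), disengaged; cmd=(0,0,0) → follower holds at (7.000, 1.000, -210.000°)
step 7: Δleader=(-7.000, -7.000, 38.000°), engaged; cmd=(-14.000, -6.500, 153.000°) → follower=(-7.000, -5.500, -57.000°)

-15.000 -22.000 -8.000
-15.000 -22.000 -8.000
-15.000 -22.000 -8.000
-15.000 -22.000 -8.000
-15.000 -20.500 -31.000
7.000 1.000 -210.000
7.000 1.000 -210.000
-7.000 -5.500 -57.000


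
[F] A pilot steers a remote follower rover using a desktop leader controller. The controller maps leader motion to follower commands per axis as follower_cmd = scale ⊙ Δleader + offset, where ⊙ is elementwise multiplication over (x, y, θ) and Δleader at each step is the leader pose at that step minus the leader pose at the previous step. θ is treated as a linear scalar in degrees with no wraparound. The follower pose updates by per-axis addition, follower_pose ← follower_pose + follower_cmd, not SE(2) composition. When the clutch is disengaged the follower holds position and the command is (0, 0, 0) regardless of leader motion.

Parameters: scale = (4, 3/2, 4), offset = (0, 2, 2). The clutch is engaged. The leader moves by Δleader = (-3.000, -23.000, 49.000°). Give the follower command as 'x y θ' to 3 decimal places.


axis x: 4·-3.000 + 0 = -12.000
axis y: 3/2·-23.000 + 2 = -32.500
axis θ: 4·49.000 + 2 = 198.000

-12.000 -32.500 198.000


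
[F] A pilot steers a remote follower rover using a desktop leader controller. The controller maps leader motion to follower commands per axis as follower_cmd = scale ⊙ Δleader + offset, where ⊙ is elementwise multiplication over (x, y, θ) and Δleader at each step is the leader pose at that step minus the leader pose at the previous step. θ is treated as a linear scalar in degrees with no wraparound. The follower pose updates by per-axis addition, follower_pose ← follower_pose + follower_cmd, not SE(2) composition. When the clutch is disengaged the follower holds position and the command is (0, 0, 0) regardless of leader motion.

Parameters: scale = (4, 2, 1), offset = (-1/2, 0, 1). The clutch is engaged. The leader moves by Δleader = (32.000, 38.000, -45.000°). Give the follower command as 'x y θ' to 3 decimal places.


127.500 76.000 -44.000

axis x: 4·32.000 + -1/2 = 127.500
axis y: 2·38.000 + 0 = 76.000
axis θ: 1·-45.000 + 1 = -44.000


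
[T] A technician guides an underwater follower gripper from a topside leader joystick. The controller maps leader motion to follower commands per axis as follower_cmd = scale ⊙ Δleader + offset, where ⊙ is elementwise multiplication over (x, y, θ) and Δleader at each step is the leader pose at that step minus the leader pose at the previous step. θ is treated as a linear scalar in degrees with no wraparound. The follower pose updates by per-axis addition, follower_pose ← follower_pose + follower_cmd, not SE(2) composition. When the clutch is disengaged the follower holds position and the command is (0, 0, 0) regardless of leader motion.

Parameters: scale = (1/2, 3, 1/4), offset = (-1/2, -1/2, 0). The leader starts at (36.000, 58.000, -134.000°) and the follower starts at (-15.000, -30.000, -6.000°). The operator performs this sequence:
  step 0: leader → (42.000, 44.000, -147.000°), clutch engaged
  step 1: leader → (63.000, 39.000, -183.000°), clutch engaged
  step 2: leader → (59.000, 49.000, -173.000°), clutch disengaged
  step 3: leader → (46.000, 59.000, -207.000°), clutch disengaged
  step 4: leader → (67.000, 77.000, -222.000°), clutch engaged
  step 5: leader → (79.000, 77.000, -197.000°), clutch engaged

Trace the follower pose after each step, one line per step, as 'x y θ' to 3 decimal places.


-12.500 -72.500 -9.250
-2.500 -88.000 -18.250
-2.500 -88.000 -18.250
-2.500 -88.000 -18.250
7.500 -34.500 -22.000
13.000 -35.000 -15.750

step 0: Δleader=(6.000, -14.000, -13.000°), engaged; cmd=(2.500, -42.500, -3.250°) → follower=(-12.500, -72.500, -9.250°)
step 1: Δleader=(21.000, -5.000, -36.000°), engaged; cmd=(10.000, -15.500, -9.000°) → follower=(-2.500, -88.000, -18.250°)
step 2: Δleader=(-4.000, 10.000, 10.000°), disengaged; cmd=(0,0,0) → follower holds at (-2.500, -88.000, -18.250°)
step 3: Δleader=(-13.000, 10.000, -34.000°), disengaged; cmd=(0,0,0) → follower holds at (-2.500, -88.000, -18.250°)
step 4: Δleader=(21.000, 18.000, -15.000°), engaged; cmd=(10.000, 53.500, -3.750°) → follower=(7.500, -34.500, -22.000°)
step 5: Δleader=(12.000, 0.000, 25.000°), engaged; cmd=(5.500, -0.500, 6.250°) → follower=(13.000, -35.000, -15.750°)


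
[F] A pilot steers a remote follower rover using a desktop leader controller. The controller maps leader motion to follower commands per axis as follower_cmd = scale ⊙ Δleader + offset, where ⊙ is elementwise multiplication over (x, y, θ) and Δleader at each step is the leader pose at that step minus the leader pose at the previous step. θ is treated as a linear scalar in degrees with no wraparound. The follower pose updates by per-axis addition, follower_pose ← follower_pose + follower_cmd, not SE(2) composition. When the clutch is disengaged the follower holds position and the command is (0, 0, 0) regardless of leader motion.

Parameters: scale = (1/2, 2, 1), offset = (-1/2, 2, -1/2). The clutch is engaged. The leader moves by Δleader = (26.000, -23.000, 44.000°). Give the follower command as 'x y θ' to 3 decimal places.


12.500 -44.000 43.500

axis x: 1/2·26.000 + -1/2 = 12.500
axis y: 2·-23.000 + 2 = -44.000
axis θ: 1·44.000 + -1/2 = 43.500


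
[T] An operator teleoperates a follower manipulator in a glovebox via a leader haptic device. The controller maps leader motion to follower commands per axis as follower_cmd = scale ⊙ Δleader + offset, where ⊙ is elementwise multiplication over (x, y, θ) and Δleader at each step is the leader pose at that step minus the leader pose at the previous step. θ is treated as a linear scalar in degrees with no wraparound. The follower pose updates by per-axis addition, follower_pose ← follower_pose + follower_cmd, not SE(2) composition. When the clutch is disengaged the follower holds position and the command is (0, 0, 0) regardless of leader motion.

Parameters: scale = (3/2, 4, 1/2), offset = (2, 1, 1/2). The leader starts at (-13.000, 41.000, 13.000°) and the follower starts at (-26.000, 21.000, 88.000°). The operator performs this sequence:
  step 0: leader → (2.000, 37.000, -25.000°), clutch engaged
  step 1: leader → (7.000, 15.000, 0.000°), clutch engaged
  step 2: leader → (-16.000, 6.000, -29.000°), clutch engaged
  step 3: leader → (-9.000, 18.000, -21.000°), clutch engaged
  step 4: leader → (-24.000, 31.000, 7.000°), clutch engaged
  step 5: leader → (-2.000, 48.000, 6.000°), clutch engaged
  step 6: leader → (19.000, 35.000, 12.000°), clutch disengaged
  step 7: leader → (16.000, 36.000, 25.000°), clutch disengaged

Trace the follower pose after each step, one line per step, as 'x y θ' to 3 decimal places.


-1.500 6.000 69.500
8.000 -81.000 82.500
-24.500 -116.000 68.500
-12.000 -67.000 73.000
-32.500 -14.000 87.500
2.500 55.000 87.500
2.500 55.000 87.500
2.500 55.000 87.500

step 0: Δleader=(15.000, -4.000, -38.000°), engaged; cmd=(24.500, -15.000, -18.500°) → follower=(-1.500, 6.000, 69.500°)
step 1: Δleader=(5.000, -22.000, 25.000°), engaged; cmd=(9.500, -87.000, 13.000°) → follower=(8.000, -81.000, 82.500°)
step 2: Δleader=(-23.000, -9.000, -29.000°), engaged; cmd=(-32.500, -35.000, -14.000°) → follower=(-24.500, -116.000, 68.500°)
step 3: Δleader=(7.000, 12.000, 8.000°), engaged; cmd=(12.500, 49.000, 4.500°) → follower=(-12.000, -67.000, 73.000°)
step 4: Δleader=(-15.000, 13.000, 28.000°), engaged; cmd=(-20.500, 53.000, 14.500°) → follower=(-32.500, -14.000, 87.500°)
step 5: Δleader=(22.000, 17.000, -1.000°), engaged; cmd=(35.000, 69.000, 0.000°) → follower=(2.500, 55.000, 87.500°)
step 6: Δleader=(21.000, -13.000, 6.000°), disengaged; cmd=(0,0,0) → follower holds at (2.500, 55.000, 87.500°)
step 7: Δleader=(-3.000, 1.000, 13.000°), disengaged; cmd=(0,0,0) → follower holds at (2.500, 55.000, 87.500°)


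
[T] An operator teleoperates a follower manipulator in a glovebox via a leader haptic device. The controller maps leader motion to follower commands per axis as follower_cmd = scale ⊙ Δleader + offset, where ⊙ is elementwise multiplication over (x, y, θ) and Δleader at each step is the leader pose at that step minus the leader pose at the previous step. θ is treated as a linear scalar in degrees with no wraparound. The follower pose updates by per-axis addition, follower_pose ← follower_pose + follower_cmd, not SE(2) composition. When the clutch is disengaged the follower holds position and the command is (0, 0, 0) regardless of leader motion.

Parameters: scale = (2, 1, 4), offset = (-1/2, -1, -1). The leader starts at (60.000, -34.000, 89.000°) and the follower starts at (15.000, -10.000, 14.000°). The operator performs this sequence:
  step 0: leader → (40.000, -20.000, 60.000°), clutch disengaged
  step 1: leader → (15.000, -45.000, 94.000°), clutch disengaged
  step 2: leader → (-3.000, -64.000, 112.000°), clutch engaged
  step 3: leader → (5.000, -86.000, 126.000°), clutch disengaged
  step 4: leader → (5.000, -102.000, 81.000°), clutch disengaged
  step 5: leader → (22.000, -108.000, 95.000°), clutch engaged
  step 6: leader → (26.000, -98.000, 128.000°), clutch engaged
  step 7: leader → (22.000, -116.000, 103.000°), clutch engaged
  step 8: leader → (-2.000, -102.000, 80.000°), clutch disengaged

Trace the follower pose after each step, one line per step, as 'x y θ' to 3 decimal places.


step 0: Δleader=(-20.000, 14.000, -29.000°), disengaged; cmd=(0,0,0) → follower holds at (15.000, -10.000, 14.000°)
step 1: Δleader=(-25.000, -25.000, 34.000°), disengaged; cmd=(0,0,0) → follower holds at (15.000, -10.000, 14.000°)
step 2: Δleader=(-18.000, -19.000, 18.000°), engaged; cmd=(-36.500, -20.000, 71.000°) → follower=(-21.500, -30.000, 85.000°)
step 3: Δleader=(8.000, -22.000, 14.000°), disengaged; cmd=(0,0,0) → follower holds at (-21.500, -30.000, 85.000°)
step 4: Δleader=(0.000, -16.000, -45.000°), disengaged; cmd=(0,0,0) → follower holds at (-21.500, -30.000, 85.000°)
step 5: Δleader=(17.000, -6.000, 14.000°), engaged; cmd=(33.500, -7.000, 55.000°) → follower=(12.000, -37.000, 140.000°)
step 6: Δleader=(4.000, 10.000, 33.000°), engaged; cmd=(7.500, 9.000, 131.000°) → follower=(19.500, -28.000, 271.000°)
step 7: Δleader=(-4.000, -18.000, -25.000°), engaged; cmd=(-8.500, -19.000, -101.000°) → follower=(11.000, -47.000, 170.000°)
step 8: Δleader=(-24.000, 14.000, -23.000°), disengaged; cmd=(0,0,0) → follower holds at (11.000, -47.000, 170.000°)

15.000 -10.000 14.000
15.000 -10.000 14.000
-21.500 -30.000 85.000
-21.500 -30.000 85.000
-21.500 -30.000 85.000
12.000 -37.000 140.000
19.500 -28.000 271.000
11.000 -47.000 170.000
11.000 -47.000 170.000


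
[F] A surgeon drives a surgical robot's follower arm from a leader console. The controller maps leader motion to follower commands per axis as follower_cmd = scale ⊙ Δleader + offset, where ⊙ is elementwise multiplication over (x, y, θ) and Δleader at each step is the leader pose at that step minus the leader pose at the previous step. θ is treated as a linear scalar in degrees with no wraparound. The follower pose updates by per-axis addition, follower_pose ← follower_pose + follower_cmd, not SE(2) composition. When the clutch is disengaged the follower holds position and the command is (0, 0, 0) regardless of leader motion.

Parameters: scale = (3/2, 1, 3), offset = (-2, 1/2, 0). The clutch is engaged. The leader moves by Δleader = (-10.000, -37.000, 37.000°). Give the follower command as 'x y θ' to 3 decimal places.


-17.000 -36.500 111.000

axis x: 3/2·-10.000 + -2 = -17.000
axis y: 1·-37.000 + 1/2 = -36.500
axis θ: 3·37.000 + 0 = 111.000


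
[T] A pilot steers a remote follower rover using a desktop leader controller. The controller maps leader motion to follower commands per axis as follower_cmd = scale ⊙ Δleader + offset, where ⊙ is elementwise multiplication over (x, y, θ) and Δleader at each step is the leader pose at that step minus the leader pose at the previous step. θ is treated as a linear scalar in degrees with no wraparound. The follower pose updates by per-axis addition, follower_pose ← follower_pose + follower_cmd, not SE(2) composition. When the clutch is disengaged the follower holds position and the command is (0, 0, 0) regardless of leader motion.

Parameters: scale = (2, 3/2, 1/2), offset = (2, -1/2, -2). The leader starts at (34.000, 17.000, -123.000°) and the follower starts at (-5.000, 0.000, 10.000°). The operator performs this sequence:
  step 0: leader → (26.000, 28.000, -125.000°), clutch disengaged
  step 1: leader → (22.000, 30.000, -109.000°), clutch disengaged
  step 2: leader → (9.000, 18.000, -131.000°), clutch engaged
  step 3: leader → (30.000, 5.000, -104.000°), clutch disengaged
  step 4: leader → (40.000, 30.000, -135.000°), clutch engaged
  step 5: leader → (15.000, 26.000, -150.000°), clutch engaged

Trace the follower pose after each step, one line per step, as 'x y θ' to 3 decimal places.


-5.000 0.000 10.000
-5.000 0.000 10.000
-29.000 -18.500 -3.000
-29.000 -18.500 -3.000
-7.000 18.500 -20.500
-55.000 12.000 -30.000

step 0: Δleader=(-8.000, 11.000, -2.000°), disengaged; cmd=(0,0,0) → follower holds at (-5.000, 0.000, 10.000°)
step 1: Δleader=(-4.000, 2.000, 16.000°), disengaged; cmd=(0,0,0) → follower holds at (-5.000, 0.000, 10.000°)
step 2: Δleader=(-13.000, -12.000, -22.000°), engaged; cmd=(-24.000, -18.500, -13.000°) → follower=(-29.000, -18.500, -3.000°)
step 3: Δleader=(21.000, -13.000, 27.000°), disengaged; cmd=(0,0,0) → follower holds at (-29.000, -18.500, -3.000°)
step 4: Δleader=(10.000, 25.000, -31.000°), engaged; cmd=(22.000, 37.000, -17.500°) → follower=(-7.000, 18.500, -20.500°)
step 5: Δleader=(-25.000, -4.000, -15.000°), engaged; cmd=(-48.000, -6.500, -9.500°) → follower=(-55.000, 12.000, -30.000°)


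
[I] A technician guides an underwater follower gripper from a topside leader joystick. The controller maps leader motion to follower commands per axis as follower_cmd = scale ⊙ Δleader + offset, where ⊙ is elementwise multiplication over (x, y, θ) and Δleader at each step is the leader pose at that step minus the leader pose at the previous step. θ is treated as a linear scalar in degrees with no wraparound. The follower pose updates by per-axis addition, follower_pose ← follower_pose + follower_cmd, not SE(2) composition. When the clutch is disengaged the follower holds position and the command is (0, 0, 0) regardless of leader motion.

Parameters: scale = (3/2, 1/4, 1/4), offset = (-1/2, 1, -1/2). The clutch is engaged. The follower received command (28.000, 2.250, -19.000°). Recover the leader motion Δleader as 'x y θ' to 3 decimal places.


axis x: (28.000 − -1/2) / (3/2) = 19.000
axis y: (2.250 − 1) / (1/4) = 5.000
axis θ: (-19.000 − -1/2) / (1/4) = -74.000

19.000 5.000 -74.000


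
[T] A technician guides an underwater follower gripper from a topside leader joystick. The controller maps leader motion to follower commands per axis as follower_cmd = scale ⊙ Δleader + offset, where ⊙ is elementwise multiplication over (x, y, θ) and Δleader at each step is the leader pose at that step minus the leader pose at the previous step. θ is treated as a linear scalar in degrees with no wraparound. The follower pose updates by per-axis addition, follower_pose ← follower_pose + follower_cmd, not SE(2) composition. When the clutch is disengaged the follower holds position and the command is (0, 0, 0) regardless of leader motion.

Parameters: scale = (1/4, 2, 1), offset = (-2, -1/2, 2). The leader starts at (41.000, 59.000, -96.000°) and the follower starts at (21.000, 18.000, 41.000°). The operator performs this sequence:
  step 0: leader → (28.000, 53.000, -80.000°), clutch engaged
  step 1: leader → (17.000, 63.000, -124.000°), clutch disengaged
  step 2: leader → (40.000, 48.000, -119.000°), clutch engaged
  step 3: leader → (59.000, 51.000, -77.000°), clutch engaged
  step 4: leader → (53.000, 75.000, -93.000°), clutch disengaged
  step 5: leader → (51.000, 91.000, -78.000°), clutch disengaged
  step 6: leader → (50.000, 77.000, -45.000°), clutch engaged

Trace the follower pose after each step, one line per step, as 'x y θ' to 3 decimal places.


step 0: Δleader=(-13.000, -6.000, 16.000°), engaged; cmd=(-5.250, -12.500, 18.000°) → follower=(15.750, 5.500, 59.000°)
step 1: Δleader=(-11.000, 10.000, -44.000°), disengaged; cmd=(0,0,0) → follower holds at (15.750, 5.500, 59.000°)
step 2: Δleader=(23.000, -15.000, 5.000°), engaged; cmd=(3.750, -30.500, 7.000°) → follower=(19.500, -25.000, 66.000°)
step 3: Δleader=(19.000, 3.000, 42.000°), engaged; cmd=(2.750, 5.500, 44.000°) → follower=(22.250, -19.500, 110.000°)
step 4: Δleader=(-6.000, 24.000, -16.000°), disengaged; cmd=(0,0,0) → follower holds at (22.250, -19.500, 110.000°)
step 5: Δleader=(-2.000, 16.000, 15.000°), disengaged; cmd=(0,0,0) → follower holds at (22.250, -19.500, 110.000°)
step 6: Δleader=(-1.000, -14.000, 33.000°), engaged; cmd=(-2.250, -28.500, 35.000°) → follower=(20.000, -48.000, 145.000°)

15.750 5.500 59.000
15.750 5.500 59.000
19.500 -25.000 66.000
22.250 -19.500 110.000
22.250 -19.500 110.000
22.250 -19.500 110.000
20.000 -48.000 145.000


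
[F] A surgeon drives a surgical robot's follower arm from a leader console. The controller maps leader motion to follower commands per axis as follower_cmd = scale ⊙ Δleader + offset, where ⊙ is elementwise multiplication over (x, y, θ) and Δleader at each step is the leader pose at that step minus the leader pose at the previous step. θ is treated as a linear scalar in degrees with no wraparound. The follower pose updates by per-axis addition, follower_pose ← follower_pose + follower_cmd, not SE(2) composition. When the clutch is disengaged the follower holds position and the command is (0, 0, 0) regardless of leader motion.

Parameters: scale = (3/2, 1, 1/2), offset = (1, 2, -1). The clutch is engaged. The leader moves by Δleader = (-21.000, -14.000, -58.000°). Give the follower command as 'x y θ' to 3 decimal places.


axis x: 3/2·-21.000 + 1 = -30.500
axis y: 1·-14.000 + 2 = -12.000
axis θ: 1/2·-58.000 + -1 = -30.000

-30.500 -12.000 -30.000


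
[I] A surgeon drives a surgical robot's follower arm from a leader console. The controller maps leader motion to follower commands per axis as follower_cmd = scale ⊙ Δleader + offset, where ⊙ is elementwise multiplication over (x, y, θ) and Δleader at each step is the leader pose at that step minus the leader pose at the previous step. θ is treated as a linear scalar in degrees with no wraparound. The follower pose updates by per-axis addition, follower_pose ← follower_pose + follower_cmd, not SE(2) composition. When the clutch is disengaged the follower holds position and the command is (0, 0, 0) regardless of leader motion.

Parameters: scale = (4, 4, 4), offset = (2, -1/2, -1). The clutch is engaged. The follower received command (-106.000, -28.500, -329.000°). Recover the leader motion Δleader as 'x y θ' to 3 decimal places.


-27.000 -7.000 -82.000

axis x: (-106.000 − 2) / (4) = -27.000
axis y: (-28.500 − -1/2) / (4) = -7.000
axis θ: (-329.000 − -1) / (4) = -82.000


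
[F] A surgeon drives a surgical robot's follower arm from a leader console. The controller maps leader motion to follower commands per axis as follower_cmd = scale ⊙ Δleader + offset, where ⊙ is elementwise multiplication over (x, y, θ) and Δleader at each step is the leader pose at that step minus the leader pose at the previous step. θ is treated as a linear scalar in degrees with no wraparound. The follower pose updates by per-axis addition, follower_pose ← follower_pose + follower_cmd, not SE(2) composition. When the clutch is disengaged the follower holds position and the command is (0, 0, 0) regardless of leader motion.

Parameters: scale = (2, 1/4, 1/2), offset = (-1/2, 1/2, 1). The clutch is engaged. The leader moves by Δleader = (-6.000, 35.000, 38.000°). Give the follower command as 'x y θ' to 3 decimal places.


-12.500 9.250 20.000

axis x: 2·-6.000 + -1/2 = -12.500
axis y: 1/4·35.000 + 1/2 = 9.250
axis θ: 1/2·38.000 + 1 = 20.000


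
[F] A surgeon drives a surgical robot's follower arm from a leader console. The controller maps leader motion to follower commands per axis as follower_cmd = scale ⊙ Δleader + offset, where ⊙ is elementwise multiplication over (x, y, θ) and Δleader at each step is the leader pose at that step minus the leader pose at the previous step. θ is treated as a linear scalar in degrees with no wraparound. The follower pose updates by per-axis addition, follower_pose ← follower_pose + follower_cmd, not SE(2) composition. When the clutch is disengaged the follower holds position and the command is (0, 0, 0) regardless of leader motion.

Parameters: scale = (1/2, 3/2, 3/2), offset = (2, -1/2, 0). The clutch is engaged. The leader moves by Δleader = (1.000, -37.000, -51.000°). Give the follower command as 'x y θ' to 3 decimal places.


2.500 -56.000 -76.500

axis x: 1/2·1.000 + 2 = 2.500
axis y: 3/2·-37.000 + -1/2 = -56.000
axis θ: 3/2·-51.000 + 0 = -76.500


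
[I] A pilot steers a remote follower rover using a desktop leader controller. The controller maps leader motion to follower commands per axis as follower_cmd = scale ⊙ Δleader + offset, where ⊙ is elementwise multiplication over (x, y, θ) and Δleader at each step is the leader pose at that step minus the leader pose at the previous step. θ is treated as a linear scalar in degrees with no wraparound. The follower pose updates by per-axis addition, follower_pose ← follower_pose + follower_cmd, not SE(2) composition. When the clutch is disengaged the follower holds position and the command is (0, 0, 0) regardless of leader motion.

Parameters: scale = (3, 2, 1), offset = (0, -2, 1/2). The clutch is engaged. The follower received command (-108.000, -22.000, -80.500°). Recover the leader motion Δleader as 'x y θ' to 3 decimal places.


-36.000 -10.000 -81.000

axis x: (-108.000 − 0) / (3) = -36.000
axis y: (-22.000 − -2) / (2) = -10.000
axis θ: (-80.500 − 1/2) / (1) = -81.000


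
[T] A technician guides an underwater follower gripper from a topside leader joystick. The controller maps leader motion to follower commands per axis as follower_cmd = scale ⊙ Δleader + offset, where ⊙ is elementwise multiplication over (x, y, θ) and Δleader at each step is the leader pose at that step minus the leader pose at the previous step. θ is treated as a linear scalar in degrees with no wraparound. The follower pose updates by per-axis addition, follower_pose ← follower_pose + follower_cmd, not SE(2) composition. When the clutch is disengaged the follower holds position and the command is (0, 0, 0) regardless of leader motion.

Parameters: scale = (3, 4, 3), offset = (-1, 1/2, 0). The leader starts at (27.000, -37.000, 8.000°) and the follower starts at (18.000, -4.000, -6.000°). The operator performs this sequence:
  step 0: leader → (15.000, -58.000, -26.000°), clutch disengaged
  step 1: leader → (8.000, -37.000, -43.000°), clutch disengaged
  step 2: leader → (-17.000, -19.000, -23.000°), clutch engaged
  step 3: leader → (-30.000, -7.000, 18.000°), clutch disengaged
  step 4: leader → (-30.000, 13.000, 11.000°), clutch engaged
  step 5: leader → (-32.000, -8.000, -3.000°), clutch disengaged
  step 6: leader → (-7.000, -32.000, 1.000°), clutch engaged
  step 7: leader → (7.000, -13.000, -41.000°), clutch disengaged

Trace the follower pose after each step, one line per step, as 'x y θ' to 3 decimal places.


18.000 -4.000 -6.000
18.000 -4.000 -6.000
-58.000 68.500 54.000
-58.000 68.500 54.000
-59.000 149.000 33.000
-59.000 149.000 33.000
15.000 53.500 45.000
15.000 53.500 45.000

step 0: Δleader=(-12.000, -21.000, -34.000°), disengaged; cmd=(0,0,0) → follower holds at (18.000, -4.000, -6.000°)
step 1: Δleader=(-7.000, 21.000, -17.000°), disengaged; cmd=(0,0,0) → follower holds at (18.000, -4.000, -6.000°)
step 2: Δleader=(-25.000, 18.000, 20.000°), engaged; cmd=(-76.000, 72.500, 60.000°) → follower=(-58.000, 68.500, 54.000°)
step 3: Δleader=(-13.000, 12.000, 41.000°), disengaged; cmd=(0,0,0) → follower holds at (-58.000, 68.500, 54.000°)
step 4: Δleader=(0.000, 20.000, -7.000°), engaged; cmd=(-1.000, 80.500, -21.000°) → follower=(-59.000, 149.000, 33.000°)
step 5: Δleader=(-2.000, -21.000, -14.000°), disengaged; cmd=(0,0,0) → follower holds at (-59.000, 149.000, 33.000°)
step 6: Δleader=(25.000, -24.000, 4.000°), engaged; cmd=(74.000, -95.500, 12.000°) → follower=(15.000, 53.500, 45.000°)
step 7: Δleader=(14.000, 19.000, -42.000°), disengaged; cmd=(0,0,0) → follower holds at (15.000, 53.500, 45.000°)
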